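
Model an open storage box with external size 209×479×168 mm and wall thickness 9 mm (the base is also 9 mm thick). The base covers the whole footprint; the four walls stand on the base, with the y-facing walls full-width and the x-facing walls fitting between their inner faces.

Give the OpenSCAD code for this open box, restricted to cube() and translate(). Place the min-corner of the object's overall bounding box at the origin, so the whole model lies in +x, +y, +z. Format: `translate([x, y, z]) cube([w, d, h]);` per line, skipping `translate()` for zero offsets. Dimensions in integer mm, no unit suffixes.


cube([209, 479, 9]);
translate([0, 0, 9]) cube([209, 9, 159]);
translate([0, 470, 9]) cube([209, 9, 159]);
translate([0, 9, 9]) cube([9, 461, 159]);
translate([200, 9, 9]) cube([9, 461, 159]);


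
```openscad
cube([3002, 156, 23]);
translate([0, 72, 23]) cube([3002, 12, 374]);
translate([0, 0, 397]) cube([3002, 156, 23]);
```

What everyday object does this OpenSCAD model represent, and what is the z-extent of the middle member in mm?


An I-beam. The web height is 374 mm.

Two wide flanges with a thin centred web — an I-beam. Overall 420 mm minus two 23 mm flanges gives a web of 420 − 2·23 = 374 mm.


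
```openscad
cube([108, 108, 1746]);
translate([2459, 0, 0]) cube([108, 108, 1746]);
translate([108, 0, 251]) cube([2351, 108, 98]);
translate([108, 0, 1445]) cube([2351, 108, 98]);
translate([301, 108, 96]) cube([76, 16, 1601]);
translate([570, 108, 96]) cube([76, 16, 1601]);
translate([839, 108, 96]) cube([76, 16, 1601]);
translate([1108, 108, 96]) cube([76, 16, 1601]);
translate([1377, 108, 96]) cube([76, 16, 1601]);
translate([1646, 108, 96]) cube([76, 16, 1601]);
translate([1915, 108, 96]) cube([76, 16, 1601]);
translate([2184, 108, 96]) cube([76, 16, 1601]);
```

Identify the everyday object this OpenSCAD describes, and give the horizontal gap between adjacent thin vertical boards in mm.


A fence section. The picket gap is 193 mm.

Two posts, two rails, 8 pickets — a fence section. Span 2351 mm holds 8 pickets of 76 mm with 9 equal gaps: ⌊(2351 − 8·76) / 9⌋ = 193 mm.


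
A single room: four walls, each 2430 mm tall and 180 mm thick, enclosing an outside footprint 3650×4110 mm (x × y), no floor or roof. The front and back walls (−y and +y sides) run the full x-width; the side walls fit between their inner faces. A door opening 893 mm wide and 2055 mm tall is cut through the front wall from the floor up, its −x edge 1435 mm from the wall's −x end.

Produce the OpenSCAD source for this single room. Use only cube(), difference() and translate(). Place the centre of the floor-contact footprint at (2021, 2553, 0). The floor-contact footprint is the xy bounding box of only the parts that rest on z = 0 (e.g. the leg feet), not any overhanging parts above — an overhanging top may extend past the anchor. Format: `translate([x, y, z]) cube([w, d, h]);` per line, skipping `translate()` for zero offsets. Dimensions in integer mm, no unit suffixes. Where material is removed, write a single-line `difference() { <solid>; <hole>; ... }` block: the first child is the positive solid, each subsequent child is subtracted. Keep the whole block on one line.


difference() { translate([196, 498, 0]) cube([3650, 180, 2430]); translate([1631, 498, 0]) cube([893, 180, 2055]); }
translate([196, 4428, 0]) cube([3650, 180, 2430]);
translate([196, 678, 0]) cube([180, 3750, 2430]);
translate([3666, 678, 0]) cube([180, 3750, 2430]);


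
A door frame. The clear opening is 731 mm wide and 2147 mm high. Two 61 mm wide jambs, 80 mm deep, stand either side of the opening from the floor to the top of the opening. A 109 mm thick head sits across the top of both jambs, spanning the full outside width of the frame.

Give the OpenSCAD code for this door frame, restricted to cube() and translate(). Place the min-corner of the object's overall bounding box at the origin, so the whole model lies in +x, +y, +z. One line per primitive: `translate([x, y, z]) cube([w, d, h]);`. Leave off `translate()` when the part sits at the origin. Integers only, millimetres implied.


cube([61, 80, 2147]);
translate([792, 0, 0]) cube([61, 80, 2147]);
translate([0, 0, 2147]) cube([853, 80, 109]);


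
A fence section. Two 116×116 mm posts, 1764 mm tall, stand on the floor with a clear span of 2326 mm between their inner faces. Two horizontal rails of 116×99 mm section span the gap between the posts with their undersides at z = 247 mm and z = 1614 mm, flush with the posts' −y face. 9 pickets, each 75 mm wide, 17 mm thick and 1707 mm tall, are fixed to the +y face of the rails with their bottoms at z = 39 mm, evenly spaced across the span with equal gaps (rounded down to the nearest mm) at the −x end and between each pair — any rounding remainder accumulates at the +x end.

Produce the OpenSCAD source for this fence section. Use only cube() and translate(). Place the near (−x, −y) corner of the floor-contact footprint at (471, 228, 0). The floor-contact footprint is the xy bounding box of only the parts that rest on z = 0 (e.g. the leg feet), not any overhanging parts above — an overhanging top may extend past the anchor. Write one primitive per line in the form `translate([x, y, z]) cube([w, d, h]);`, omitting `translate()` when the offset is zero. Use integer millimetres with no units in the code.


translate([471, 228, 0]) cube([116, 116, 1764]);
translate([2913, 228, 0]) cube([116, 116, 1764]);
translate([587, 228, 247]) cube([2326, 116, 99]);
translate([587, 228, 1614]) cube([2326, 116, 99]);
translate([752, 344, 39]) cube([75, 17, 1707]);
translate([992, 344, 39]) cube([75, 17, 1707]);
translate([1232, 344, 39]) cube([75, 17, 1707]);
translate([1472, 344, 39]) cube([75, 17, 1707]);
translate([1712, 344, 39]) cube([75, 17, 1707]);
translate([1952, 344, 39]) cube([75, 17, 1707]);
translate([2192, 344, 39]) cube([75, 17, 1707]);
translate([2432, 344, 39]) cube([75, 17, 1707]);
translate([2672, 344, 39]) cube([75, 17, 1707]);


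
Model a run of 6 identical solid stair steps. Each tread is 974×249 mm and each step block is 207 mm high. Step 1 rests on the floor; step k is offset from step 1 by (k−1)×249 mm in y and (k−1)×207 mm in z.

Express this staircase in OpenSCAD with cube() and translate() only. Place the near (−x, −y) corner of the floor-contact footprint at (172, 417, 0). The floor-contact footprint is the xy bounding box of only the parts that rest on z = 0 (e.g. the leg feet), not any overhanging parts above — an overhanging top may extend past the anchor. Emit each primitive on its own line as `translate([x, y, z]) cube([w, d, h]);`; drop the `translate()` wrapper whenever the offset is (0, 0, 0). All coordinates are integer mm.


translate([172, 417, 0]) cube([974, 249, 207]);
translate([172, 666, 207]) cube([974, 249, 207]);
translate([172, 915, 414]) cube([974, 249, 207]);
translate([172, 1164, 621]) cube([974, 249, 207]);
translate([172, 1413, 828]) cube([974, 249, 207]);
translate([172, 1662, 1035]) cube([974, 249, 207]);


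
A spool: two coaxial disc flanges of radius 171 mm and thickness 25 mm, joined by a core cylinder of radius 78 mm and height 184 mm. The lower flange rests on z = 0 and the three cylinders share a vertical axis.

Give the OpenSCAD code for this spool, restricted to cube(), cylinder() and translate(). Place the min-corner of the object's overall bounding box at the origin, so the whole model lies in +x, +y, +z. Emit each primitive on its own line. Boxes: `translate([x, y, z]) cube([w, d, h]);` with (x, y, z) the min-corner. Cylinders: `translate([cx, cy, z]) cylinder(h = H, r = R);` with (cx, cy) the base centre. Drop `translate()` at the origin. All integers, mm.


translate([171, 171, 0]) cylinder(h = 25, r = 171);
translate([171, 171, 25]) cylinder(h = 184, r = 78);
translate([171, 171, 209]) cylinder(h = 25, r = 171);


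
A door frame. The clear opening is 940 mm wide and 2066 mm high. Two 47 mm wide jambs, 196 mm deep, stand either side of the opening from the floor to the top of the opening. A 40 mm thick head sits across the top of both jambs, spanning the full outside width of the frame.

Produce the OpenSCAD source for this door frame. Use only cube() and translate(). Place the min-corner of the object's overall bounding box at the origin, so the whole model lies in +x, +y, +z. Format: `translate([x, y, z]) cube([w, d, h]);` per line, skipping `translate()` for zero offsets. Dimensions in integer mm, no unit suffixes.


cube([47, 196, 2066]);
translate([987, 0, 0]) cube([47, 196, 2066]);
translate([0, 0, 2066]) cube([1034, 196, 40]);


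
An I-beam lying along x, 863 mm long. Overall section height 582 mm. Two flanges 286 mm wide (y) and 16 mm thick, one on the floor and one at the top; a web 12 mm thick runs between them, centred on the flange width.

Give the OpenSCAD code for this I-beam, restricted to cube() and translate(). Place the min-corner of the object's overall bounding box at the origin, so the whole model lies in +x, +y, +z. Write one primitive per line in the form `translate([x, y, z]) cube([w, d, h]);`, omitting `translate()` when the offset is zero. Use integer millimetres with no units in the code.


cube([863, 286, 16]);
translate([0, 137, 16]) cube([863, 12, 550]);
translate([0, 0, 566]) cube([863, 286, 16]);


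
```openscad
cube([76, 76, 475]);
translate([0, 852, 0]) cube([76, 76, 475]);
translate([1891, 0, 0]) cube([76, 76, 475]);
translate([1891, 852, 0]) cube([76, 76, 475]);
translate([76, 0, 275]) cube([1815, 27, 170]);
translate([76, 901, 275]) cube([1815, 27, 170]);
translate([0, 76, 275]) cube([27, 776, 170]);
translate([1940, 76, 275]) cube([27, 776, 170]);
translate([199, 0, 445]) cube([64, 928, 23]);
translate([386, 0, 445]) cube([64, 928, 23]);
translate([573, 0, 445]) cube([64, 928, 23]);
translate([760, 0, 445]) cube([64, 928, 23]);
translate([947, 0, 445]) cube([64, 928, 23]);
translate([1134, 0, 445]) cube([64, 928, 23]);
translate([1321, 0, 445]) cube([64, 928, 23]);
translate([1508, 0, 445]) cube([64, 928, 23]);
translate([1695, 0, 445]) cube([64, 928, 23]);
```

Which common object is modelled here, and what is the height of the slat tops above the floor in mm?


A bed frame. The slat-top height is 468 mm.

Four posts, four rails, and a row of slats — a bed frame. Slats sit on the rails at z = 275 + 170 = 445; with slat thickness 23, the top is 468 mm.


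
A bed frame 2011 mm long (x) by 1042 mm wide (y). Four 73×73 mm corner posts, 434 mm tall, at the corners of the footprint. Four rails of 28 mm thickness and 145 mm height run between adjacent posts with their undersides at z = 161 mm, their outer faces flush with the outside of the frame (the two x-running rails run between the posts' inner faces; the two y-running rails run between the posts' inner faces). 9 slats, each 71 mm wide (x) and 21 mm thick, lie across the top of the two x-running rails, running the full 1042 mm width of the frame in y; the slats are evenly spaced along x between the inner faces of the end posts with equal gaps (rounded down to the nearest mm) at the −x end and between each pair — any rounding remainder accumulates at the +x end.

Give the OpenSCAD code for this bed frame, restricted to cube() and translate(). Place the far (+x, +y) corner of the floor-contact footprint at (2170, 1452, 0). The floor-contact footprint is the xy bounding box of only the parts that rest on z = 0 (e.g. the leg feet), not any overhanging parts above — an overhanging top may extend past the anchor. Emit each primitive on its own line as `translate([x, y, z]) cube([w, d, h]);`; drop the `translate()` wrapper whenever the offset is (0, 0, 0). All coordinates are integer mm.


// slat z = rail_z + rail_h = 161 + 145 = 306
// slat gap = ⌊(1865 − 9·71) / 10⌋ = 122
translate([159, 410, 0]) cube([73, 73, 434]);
translate([159, 1379, 0]) cube([73, 73, 434]);
translate([2097, 410, 0]) cube([73, 73, 434]);
translate([2097, 1379, 0]) cube([73, 73, 434]);
translate([232, 410, 161]) cube([1865, 28, 145]);
translate([232, 1424, 161]) cube([1865, 28, 145]);
translate([159, 483, 161]) cube([28, 896, 145]);
translate([2142, 483, 161]) cube([28, 896, 145]);
translate([354, 410, 306]) cube([71, 1042, 21]);
translate([547, 410, 306]) cube([71, 1042, 21]);
translate([740, 410, 306]) cube([71, 1042, 21]);
translate([933, 410, 306]) cube([71, 1042, 21]);
translate([1126, 410, 306]) cube([71, 1042, 21]);
translate([1319, 410, 306]) cube([71, 1042, 21]);
translate([1512, 410, 306]) cube([71, 1042, 21]);
translate([1705, 410, 306]) cube([71, 1042, 21]);
translate([1898, 410, 306]) cube([71, 1042, 21]);


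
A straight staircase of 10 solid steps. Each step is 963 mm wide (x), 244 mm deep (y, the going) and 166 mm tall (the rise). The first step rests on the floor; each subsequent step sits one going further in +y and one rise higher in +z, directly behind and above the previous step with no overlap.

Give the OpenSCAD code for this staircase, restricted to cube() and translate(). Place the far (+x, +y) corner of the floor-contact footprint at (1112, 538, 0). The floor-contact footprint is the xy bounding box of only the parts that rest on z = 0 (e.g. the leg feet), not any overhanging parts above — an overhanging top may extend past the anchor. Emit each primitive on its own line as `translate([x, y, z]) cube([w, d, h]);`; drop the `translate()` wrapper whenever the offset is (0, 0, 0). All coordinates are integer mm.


translate([149, 294, 0]) cube([963, 244, 166]);
translate([149, 538, 166]) cube([963, 244, 166]);
translate([149, 782, 332]) cube([963, 244, 166]);
translate([149, 1026, 498]) cube([963, 244, 166]);
translate([149, 1270, 664]) cube([963, 244, 166]);
translate([149, 1514, 830]) cube([963, 244, 166]);
translate([149, 1758, 996]) cube([963, 244, 166]);
translate([149, 2002, 1162]) cube([963, 244, 166]);
translate([149, 2246, 1328]) cube([963, 244, 166]);
translate([149, 2490, 1494]) cube([963, 244, 166]);


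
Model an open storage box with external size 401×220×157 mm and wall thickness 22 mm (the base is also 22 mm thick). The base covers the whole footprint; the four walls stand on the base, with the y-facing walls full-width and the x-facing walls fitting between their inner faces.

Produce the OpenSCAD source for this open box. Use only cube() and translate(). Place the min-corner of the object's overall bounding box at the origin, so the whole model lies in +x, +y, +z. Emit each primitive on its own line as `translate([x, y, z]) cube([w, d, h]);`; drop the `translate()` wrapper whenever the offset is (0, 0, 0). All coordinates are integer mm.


cube([401, 220, 22]);
translate([0, 0, 22]) cube([401, 22, 135]);
translate([0, 198, 22]) cube([401, 22, 135]);
translate([0, 22, 22]) cube([22, 176, 135]);
translate([379, 22, 22]) cube([22, 176, 135]);


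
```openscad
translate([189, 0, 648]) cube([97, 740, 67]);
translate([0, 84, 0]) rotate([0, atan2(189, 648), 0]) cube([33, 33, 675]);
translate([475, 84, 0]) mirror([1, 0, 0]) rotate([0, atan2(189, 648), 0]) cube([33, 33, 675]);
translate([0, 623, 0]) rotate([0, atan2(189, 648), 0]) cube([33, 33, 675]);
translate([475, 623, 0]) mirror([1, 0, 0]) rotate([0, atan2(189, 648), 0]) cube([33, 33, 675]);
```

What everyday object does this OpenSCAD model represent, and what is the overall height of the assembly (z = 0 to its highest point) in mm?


A sawhorse. The overall height is 715 mm.

A beam across two mirrored pairs of raked legs — a sawhorse. The beam's underside is at z = 648 (matching the legs' vertical rise in atan2(189, 648)) and the beam is 67 mm tall, so its top is at 648 + 67 = 715 mm. The raked legs top out at the beam's underside, so that is the highest point.


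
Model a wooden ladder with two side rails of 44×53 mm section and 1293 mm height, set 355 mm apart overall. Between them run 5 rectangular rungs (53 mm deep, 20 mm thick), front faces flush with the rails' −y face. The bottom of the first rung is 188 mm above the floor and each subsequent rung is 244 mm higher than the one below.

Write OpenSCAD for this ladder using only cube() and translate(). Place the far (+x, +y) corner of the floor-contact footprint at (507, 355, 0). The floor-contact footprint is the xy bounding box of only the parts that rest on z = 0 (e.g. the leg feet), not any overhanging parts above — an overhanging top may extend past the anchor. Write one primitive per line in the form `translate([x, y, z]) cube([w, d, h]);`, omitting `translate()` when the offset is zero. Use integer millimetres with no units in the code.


translate([152, 302, 0]) cube([44, 53, 1293]);
translate([463, 302, 0]) cube([44, 53, 1293]);
translate([196, 302, 188]) cube([267, 53, 20]);
translate([196, 302, 432]) cube([267, 53, 20]);
translate([196, 302, 676]) cube([267, 53, 20]);
translate([196, 302, 920]) cube([267, 53, 20]);
translate([196, 302, 1164]) cube([267, 53, 20]);


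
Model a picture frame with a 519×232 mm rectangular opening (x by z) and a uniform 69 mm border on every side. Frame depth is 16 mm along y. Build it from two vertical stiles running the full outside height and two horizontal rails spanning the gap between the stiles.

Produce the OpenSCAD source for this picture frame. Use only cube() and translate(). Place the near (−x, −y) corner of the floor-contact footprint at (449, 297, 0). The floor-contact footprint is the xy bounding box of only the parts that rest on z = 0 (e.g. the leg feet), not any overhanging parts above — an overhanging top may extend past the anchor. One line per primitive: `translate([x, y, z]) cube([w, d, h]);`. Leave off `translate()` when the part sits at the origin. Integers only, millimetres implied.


translate([449, 297, 0]) cube([69, 16, 370]);
translate([1037, 297, 0]) cube([69, 16, 370]);
translate([518, 297, 0]) cube([519, 16, 69]);
translate([518, 297, 301]) cube([519, 16, 69]);


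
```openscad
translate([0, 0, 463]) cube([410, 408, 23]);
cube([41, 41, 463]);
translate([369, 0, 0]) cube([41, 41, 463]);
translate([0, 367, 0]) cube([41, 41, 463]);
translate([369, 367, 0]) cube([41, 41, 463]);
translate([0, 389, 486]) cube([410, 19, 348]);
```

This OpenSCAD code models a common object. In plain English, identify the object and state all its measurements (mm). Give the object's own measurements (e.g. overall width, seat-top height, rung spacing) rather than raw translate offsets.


A chair. The seat is a 410×408×23 mm slab with its top at z = 486 mm, on four 41×41 mm corner legs (flush with the seat edges, standing on z = 0). A flat backrest 19 mm thick, 348 mm tall, spans the full seat width and rises from the seat top along its +y edge, rear face flush with the rear of the seat.


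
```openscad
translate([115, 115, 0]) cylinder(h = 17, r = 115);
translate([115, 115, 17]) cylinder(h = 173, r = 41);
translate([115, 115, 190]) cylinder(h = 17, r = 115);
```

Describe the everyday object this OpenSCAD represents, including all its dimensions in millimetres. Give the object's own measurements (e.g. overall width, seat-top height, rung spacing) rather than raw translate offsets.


A spool: two coaxial disc flanges of radius 115 mm and thickness 17 mm, joined by a core cylinder of radius 41 mm and height 173 mm. The lower flange rests on z = 0 and the three cylinders share a vertical axis.


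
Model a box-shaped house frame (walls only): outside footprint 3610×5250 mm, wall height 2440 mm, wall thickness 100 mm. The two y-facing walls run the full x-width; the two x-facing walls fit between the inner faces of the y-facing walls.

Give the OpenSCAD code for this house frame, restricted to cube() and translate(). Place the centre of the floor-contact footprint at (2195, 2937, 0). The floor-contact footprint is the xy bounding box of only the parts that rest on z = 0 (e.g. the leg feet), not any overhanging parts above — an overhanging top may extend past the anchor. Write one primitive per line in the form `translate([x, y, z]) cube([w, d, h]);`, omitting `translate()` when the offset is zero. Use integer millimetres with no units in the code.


translate([390, 312, 0]) cube([3610, 100, 2440]);
translate([390, 5462, 0]) cube([3610, 100, 2440]);
translate([390, 412, 0]) cube([100, 5050, 2440]);
translate([3900, 412, 0]) cube([100, 5050, 2440]);


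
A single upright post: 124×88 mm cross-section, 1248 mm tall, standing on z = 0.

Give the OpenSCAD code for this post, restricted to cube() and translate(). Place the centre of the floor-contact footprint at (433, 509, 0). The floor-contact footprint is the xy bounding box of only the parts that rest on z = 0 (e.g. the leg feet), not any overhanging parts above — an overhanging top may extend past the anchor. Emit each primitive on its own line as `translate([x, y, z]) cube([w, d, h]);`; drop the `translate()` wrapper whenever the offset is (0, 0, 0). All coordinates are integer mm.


translate([371, 465, 0]) cube([124, 88, 1248]);


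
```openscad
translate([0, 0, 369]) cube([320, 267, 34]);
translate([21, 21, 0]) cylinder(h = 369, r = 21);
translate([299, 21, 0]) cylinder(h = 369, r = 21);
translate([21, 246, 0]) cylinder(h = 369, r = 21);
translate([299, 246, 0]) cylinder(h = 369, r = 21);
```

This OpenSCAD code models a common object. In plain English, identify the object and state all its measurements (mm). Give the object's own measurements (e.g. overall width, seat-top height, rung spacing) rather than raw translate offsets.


A four-legged stool. The seat is a 320×267×34 mm slab whose top surface is at z = 403 mm; four round legs, each 42 mm in diameter, run from the floor (z = 0) to the underside of the seat, each leg's axis is inset half a diameter from the nearest pair of seat edges (so the leg's bounding box is flush with the corner).


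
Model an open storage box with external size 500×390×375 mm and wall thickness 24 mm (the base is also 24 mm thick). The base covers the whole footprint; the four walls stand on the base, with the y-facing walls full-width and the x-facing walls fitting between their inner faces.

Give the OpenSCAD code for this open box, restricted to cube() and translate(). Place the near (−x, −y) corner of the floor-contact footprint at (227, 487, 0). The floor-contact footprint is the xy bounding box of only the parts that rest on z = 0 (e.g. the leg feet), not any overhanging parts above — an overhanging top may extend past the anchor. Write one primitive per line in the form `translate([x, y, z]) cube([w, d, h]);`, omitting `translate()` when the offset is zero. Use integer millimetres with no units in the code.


translate([227, 487, 0]) cube([500, 390, 24]);
translate([227, 487, 24]) cube([500, 24, 351]);
translate([227, 853, 24]) cube([500, 24, 351]);
translate([227, 511, 24]) cube([24, 342, 351]);
translate([703, 511, 24]) cube([24, 342, 351]);


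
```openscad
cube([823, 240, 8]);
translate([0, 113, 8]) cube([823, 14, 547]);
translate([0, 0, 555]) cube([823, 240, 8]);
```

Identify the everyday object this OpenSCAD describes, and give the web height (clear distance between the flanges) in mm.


An I-beam. The web height is 547 mm.

Two wide flanges with a thin centred web — an I-beam. Overall 563 mm minus two 8 mm flanges gives a web of 563 − 2·8 = 547 mm.


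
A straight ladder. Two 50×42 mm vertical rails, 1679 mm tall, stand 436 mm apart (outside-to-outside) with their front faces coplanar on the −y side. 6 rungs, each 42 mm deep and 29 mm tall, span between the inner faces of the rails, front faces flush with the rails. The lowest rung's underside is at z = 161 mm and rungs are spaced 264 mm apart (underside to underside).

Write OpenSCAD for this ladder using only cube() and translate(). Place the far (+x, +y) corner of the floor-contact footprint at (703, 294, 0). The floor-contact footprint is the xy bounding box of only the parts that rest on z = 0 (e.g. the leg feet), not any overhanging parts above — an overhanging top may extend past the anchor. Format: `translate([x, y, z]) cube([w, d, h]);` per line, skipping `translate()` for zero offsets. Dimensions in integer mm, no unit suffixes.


translate([267, 252, 0]) cube([50, 42, 1679]);
translate([653, 252, 0]) cube([50, 42, 1679]);
translate([317, 252, 161]) cube([336, 42, 29]);
translate([317, 252, 425]) cube([336, 42, 29]);
translate([317, 252, 689]) cube([336, 42, 29]);
translate([317, 252, 953]) cube([336, 42, 29]);
translate([317, 252, 1217]) cube([336, 42, 29]);
translate([317, 252, 1481]) cube([336, 42, 29]);


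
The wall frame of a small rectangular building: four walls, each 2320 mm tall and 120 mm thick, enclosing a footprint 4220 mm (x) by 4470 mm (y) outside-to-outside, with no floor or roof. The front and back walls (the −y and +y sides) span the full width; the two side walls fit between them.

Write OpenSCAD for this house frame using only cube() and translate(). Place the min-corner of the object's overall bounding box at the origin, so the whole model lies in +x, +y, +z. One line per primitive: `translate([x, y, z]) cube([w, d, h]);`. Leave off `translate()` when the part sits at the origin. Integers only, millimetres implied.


cube([4220, 120, 2320]);
translate([0, 4350, 0]) cube([4220, 120, 2320]);
translate([0, 120, 0]) cube([120, 4230, 2320]);
translate([4100, 120, 0]) cube([120, 4230, 2320]);


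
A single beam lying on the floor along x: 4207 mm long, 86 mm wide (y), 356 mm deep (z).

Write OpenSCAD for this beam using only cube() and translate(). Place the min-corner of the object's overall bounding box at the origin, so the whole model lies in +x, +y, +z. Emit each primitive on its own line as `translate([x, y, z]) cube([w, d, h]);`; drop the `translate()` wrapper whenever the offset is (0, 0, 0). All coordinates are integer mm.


cube([4207, 86, 356]);


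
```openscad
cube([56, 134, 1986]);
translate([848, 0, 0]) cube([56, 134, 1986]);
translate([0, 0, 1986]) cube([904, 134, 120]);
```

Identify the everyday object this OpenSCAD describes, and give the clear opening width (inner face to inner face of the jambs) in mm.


A door frame. The clear opening width is 792 mm.

Two 1986 mm tall posts with a header on top — a door frame. The left jamb is 56 mm wide at x = 0; the right jamb starts at x = 848. The clear opening is 848 − 56 = 792 mm.


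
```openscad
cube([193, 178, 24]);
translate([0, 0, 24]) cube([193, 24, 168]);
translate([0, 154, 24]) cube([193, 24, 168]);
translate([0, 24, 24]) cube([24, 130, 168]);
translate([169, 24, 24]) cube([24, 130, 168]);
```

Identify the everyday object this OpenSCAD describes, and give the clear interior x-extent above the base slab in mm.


An open box. The internal width is 145 mm.

A 193×178 base slab with four walls standing on it — an open box. The base is 193 mm wide and the walls are 24 mm thick, so the internal width is 193 − 2 × 24 = 145 mm.


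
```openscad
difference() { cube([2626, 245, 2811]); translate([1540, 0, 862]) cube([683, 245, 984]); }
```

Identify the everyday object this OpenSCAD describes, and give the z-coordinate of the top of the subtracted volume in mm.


A wall with a window opening. The window head height is 1846 mm.

A wall with a rectangular opening subtracted — a window. Sill at z = 862, opening 984 mm tall, so the head is at 862 + 984 = 1846 mm.


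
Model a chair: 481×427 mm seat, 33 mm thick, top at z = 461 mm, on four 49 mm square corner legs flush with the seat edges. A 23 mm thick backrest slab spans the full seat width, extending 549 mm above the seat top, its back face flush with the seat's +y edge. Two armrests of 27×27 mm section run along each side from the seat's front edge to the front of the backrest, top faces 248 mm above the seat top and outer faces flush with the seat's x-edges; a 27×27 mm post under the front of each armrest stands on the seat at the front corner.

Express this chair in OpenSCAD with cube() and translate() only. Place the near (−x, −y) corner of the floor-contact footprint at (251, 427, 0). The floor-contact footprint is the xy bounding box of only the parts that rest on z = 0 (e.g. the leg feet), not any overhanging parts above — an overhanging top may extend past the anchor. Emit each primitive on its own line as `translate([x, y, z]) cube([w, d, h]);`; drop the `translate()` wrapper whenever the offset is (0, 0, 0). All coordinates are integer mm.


translate([251, 427, 428]) cube([481, 427, 33]);
translate([251, 427, 0]) cube([49, 49, 428]);
translate([683, 427, 0]) cube([49, 49, 428]);
translate([251, 805, 0]) cube([49, 49, 428]);
translate([683, 805, 0]) cube([49, 49, 428]);
translate([251, 831, 461]) cube([481, 23, 549]);
translate([251, 427, 682]) cube([27, 404, 27]);
translate([705, 427, 682]) cube([27, 404, 27]);
translate([251, 427, 461]) cube([27, 27, 221]);
translate([705, 427, 461]) cube([27, 27, 221]);


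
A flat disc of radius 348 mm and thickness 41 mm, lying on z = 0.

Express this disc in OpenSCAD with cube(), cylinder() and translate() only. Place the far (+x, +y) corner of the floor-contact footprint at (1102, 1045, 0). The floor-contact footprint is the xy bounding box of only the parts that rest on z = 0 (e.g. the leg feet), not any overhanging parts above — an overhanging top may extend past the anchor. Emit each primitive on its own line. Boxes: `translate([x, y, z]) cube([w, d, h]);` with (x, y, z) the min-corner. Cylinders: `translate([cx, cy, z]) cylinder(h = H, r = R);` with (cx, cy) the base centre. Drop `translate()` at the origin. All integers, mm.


translate([754, 697, 0]) cylinder(h = 41, r = 348);


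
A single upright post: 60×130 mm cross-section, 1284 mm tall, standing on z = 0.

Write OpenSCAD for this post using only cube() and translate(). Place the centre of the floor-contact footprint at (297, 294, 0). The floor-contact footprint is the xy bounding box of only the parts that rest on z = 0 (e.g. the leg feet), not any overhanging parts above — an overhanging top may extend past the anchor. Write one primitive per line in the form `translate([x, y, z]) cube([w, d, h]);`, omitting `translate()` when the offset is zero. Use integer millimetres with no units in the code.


translate([267, 229, 0]) cube([60, 130, 1284]);


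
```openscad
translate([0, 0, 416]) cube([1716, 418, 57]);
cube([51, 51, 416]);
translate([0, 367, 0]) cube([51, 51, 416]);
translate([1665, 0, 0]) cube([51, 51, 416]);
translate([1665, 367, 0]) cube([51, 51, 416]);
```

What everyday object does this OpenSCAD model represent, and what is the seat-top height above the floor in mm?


A bench. The seat-top height is 473 mm.

A long slab on four corner posts — a bench. The slab sits at z = 416 with thickness 57, so the top is 416 + 57 = 473 mm.


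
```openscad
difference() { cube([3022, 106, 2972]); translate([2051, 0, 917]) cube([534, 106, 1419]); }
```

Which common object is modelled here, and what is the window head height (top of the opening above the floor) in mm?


A wall with a window opening. The window head height is 2336 mm.

A wall with a rectangular opening subtracted — a window. Sill at z = 917, opening 1419 mm tall, so the head is at 917 + 1419 = 2336 mm.


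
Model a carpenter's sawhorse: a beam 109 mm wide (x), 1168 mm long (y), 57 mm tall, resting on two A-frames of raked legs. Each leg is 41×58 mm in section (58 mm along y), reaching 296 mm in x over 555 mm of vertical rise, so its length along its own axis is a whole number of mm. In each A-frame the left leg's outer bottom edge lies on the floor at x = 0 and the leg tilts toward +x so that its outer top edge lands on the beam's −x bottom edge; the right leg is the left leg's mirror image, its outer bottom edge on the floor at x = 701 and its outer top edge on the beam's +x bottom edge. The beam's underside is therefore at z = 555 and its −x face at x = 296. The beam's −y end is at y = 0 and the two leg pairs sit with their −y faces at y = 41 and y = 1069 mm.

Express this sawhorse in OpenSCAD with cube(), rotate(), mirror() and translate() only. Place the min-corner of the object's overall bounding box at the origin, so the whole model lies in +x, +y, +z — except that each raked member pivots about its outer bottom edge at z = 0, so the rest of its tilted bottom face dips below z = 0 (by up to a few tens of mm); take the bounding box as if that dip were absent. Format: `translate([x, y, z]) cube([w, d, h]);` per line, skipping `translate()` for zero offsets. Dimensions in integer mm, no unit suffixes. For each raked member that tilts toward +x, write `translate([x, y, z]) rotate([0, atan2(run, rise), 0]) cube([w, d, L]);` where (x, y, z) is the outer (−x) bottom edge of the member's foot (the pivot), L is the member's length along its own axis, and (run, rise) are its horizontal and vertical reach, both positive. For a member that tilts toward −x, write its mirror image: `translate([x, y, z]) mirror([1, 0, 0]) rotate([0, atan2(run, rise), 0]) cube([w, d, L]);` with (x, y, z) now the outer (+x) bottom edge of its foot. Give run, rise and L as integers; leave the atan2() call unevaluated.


// leg length = √(296² + 555²) = 629
// right-leg outer foot x = 2·296 + 109 = 701
// beam min-corner = (296, 0, 555)
translate([296, 0, 555]) cube([109, 1168, 57]);
translate([0, 41, 0]) rotate([0, atan2(296, 555), 0]) cube([41, 58, 629]);
translate([701, 41, 0]) mirror([1, 0, 0]) rotate([0, atan2(296, 555), 0]) cube([41, 58, 629]);
translate([0, 1069, 0]) rotate([0, atan2(296, 555), 0]) cube([41, 58, 629]);
translate([701, 1069, 0]) mirror([1, 0, 0]) rotate([0, atan2(296, 555), 0]) cube([41, 58, 629]);


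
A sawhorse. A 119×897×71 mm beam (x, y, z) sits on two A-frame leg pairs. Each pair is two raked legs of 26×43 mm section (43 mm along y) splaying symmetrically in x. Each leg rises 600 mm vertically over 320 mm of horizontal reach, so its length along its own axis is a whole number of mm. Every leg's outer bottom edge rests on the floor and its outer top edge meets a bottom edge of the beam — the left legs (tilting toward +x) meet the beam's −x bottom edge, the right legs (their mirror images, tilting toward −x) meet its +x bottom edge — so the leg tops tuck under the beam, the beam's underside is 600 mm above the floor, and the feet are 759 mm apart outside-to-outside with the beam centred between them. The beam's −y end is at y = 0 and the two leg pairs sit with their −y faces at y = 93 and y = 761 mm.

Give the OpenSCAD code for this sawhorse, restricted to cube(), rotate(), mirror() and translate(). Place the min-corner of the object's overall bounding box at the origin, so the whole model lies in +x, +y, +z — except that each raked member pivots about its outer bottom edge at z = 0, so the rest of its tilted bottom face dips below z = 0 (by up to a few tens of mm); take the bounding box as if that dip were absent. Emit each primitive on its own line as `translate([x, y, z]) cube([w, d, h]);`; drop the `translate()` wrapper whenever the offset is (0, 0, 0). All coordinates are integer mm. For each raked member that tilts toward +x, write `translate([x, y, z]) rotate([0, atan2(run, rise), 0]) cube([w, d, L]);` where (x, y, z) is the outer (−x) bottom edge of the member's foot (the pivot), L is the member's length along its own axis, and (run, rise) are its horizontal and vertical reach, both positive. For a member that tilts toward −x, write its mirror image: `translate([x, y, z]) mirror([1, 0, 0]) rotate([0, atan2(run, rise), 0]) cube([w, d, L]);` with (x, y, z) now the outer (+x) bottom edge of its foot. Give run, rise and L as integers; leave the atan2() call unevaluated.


translate([320, 0, 600]) cube([119, 897, 71]);
translate([0, 93, 0]) rotate([0, atan2(320, 600), 0]) cube([26, 43, 680]);
translate([759, 93, 0]) mirror([1, 0, 0]) rotate([0, atan2(320, 600), 0]) cube([26, 43, 680]);
translate([0, 761, 0]) rotate([0, atan2(320, 600), 0]) cube([26, 43, 680]);
translate([759, 761, 0]) mirror([1, 0, 0]) rotate([0, atan2(320, 600), 0]) cube([26, 43, 680]);


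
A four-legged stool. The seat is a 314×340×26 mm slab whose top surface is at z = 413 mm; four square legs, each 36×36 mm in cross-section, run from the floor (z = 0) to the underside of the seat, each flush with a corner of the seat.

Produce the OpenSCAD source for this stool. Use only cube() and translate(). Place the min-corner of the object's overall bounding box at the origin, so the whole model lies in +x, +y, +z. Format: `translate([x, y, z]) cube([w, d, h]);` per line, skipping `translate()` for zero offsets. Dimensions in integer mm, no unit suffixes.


// leg_h = 413 - 26 = 387
translate([0, 0, 387]) cube([314, 340, 26]);
cube([36, 36, 387]);
translate([278, 0, 0]) cube([36, 36, 387]);
translate([0, 304, 0]) cube([36, 36, 387]);
translate([278, 304, 0]) cube([36, 36, 387]);


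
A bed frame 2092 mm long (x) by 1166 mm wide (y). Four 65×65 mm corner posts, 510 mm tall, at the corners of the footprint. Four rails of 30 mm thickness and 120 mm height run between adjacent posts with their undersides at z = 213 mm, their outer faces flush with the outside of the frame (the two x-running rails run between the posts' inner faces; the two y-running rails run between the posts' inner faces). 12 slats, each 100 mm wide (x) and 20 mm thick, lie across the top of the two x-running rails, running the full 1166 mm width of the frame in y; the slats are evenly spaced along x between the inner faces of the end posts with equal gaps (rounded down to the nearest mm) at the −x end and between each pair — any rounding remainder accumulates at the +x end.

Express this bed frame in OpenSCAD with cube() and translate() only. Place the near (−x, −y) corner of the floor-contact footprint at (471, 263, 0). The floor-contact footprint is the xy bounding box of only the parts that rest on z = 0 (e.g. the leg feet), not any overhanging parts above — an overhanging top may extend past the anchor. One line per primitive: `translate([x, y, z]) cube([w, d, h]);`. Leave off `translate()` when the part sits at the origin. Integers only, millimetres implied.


translate([471, 263, 0]) cube([65, 65, 510]);
translate([471, 1364, 0]) cube([65, 65, 510]);
translate([2498, 263, 0]) cube([65, 65, 510]);
translate([2498, 1364, 0]) cube([65, 65, 510]);
translate([536, 263, 213]) cube([1962, 30, 120]);
translate([536, 1399, 213]) cube([1962, 30, 120]);
translate([471, 328, 213]) cube([30, 1036, 120]);
translate([2533, 328, 213]) cube([30, 1036, 120]);
translate([594, 263, 333]) cube([100, 1166, 20]);
translate([752, 263, 333]) cube([100, 1166, 20]);
translate([910, 263, 333]) cube([100, 1166, 20]);
translate([1068, 263, 333]) cube([100, 1166, 20]);
translate([1226, 263, 333]) cube([100, 1166, 20]);
translate([1384, 263, 333]) cube([100, 1166, 20]);
translate([1542, 263, 333]) cube([100, 1166, 20]);
translate([1700, 263, 333]) cube([100, 1166, 20]);
translate([1858, 263, 333]) cube([100, 1166, 20]);
translate([2016, 263, 333]) cube([100, 1166, 20]);
translate([2174, 263, 333]) cube([100, 1166, 20]);
translate([2332, 263, 333]) cube([100, 1166, 20]);


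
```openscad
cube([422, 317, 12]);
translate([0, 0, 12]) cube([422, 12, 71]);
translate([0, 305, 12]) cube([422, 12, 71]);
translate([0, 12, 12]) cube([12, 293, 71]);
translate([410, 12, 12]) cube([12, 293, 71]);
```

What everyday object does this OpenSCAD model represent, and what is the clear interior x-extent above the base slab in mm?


An open box. The internal width is 398 mm.

A 422×317 base slab with four walls standing on it — an open box. The base is 422 mm wide and the walls are 12 mm thick, so the internal width is 422 − 2 × 12 = 398 mm.


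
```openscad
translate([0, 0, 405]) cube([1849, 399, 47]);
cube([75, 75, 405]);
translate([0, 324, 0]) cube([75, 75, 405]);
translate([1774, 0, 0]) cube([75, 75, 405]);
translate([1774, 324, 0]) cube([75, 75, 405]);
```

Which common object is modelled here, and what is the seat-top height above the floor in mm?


A bench. The seat-top height is 452 mm.

A long slab on four corner posts — a bench. The slab sits at z = 405 with thickness 47, so the top is 405 + 47 = 452 mm.


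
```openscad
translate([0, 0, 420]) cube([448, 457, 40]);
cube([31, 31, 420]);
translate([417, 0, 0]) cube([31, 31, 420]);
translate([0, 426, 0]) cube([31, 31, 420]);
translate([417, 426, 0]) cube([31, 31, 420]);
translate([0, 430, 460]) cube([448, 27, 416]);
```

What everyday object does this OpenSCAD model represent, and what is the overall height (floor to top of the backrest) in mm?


A chair. The overall height is 876 mm.

A slab on four corner posts with a tall panel at the back — a chair. The seat slab sits at z = 420 with thickness 40, and the 416 mm backrest starts at the seat top, so the overall height is 420 + 40 + 416 = 876 mm.
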